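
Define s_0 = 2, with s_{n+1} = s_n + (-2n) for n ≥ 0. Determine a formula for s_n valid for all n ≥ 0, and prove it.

Claim: s_n = -n^2 + n + 2.

Base case: s_0 = 2, and -0^2 + 0 + 2 = 2.
Assume s_k = -k^2 + k + 2.
Then s_{k+1} = s_k + (-2k) = (-k^2 + k + 2) + (-2k) = -k^2 − k + 2,
and -(k+1)^2 + (k+1) + 2 = -k^2 − k + 2.
By induction, s_n = -n^2 + n + 2 for all n ≥ 0.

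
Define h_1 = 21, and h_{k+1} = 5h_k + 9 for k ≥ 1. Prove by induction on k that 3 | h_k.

Base case: h_1 = 21 = 3·7, so 3 | h_1.
Assume 3 | h_m, so h_m = 3t for some integer t.
Then h_{m+1} = 5h_m + 9 = 5·(3t) + 9 = 3(5t + 3), so 3 | h_{m+1}.
So the property holds for m+1, and by induction 3 | h_k for all k ≥ 1.

3 | h_k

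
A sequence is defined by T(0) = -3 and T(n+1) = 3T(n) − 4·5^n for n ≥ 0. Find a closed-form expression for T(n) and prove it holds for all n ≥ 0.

Claim: T(n) = -3^n − 2·5^n.

Base case: T(0) = -3, and -3^0 − 2·5^0 = -1 − 2 = -3.
Assume T(j) = -3^j − 2·5^j for some j ≥ 0.
Then T(j+1) = 3T(j) − 4·5^j = 3·(-3^j − 2·5^j) − 4·5^j = -3^{j+1} − 6·5^j − 4·5^j = -3^{j+1} − 10·5^j = -3^{j+1} − 2·5^{j+1}.
This completes the inductive step, so T(n) = -3^n − 2·5^n for all n ≥ 0.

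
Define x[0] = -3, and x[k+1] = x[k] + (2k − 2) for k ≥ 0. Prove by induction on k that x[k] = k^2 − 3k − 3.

Base case: x[0] = -3, and 0^2 − 3·0 − 3 = -3.
Assume x[r] = r^2 − 3r − 3.
Then x[r+1] = x[r] + (2r − 2) = (r^2 − 3r − 3) + (2r − 2) = r^2 − r − 5,
and (r+1)^2 − 3·(r+1) − 3 = r^2 − r − 5.
This completes the inductive step, so x[k] = k^2 − 3k − 3 for all k ≥ 0.

x[k] = k^2 − 3k − 3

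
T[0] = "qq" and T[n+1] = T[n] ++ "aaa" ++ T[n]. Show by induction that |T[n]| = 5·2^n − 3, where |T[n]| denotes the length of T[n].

Base case: |T[0]| = 2, and 5·2^0 − 3 = 2.
Assume |T[j]| = 5·2^j − 3.
Then |T[j+1]| = |T[j]| + 3 + |T[j]| = 2|T[j]| + 3 = 2(5·2^j − 3) + 3 = 5·2^{j+1} − 6 + 3 = 5·2^{j+1} − 3.
So the formula holds for j+1, and by induction |T[n]| = 5·2^n − 3 for all n ≥ 0.

|T[n]| = 5·2^n − 3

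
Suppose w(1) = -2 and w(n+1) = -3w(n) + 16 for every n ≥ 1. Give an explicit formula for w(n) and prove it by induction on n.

Claim: w(n) = 2·(-3)^n + 4.

Base case: w(1) = -2, and 2·(-3)^1 + 4 = -6 + 4 = -2.
Assume w(m) = 2·(-3)^m + 4 for some m ≥ 1.
Then w(m+1) = -3w(m) + 16 = -3·(2·(-3)^m + 4) + 16 = -6·(-3)^m − 12 + 16 = 2·(-3)^{m+1} + 4.
This completes the inductive step, so w(n) = 2·(-3)^n + 4 for all n ≥ 1.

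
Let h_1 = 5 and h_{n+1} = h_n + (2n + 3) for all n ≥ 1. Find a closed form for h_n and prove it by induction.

Claim: h_n = n^2 + 2n + 2.

Base case: h_1 = 5, and 1^2 + 2·1 + 2 = 5.
Assume h_m = m^2 + 2m + 2.
Then h_{m+1} = h_m + (2m + 3) = (m^2 + 2m + 2) + (2m + 3) = m^2 + 4m + 5,
and (m+1)^2 + 2·(m+1) + 2 = m^2 + 4m + 5.
By induction, h_n = n^2 + 2n + 2 for all n ≥ 1.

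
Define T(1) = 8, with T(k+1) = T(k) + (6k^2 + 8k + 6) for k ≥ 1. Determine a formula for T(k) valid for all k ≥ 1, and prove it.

Claim: T(k) = 2k^3 + k^2 + 3k + 2.

Base case: T(1) = 8, and 2·1^3 + 1^2 + 3·1 + 2 = 8.
Assume T(j) = 2j^3 + j^2 + 3j + 2.
Then T(j+1) = T(j) + (6j^2 + 8j + 6) = (2j^3 + j^2 + 3j + 2) + (6j^2 + 8j + 6) = 2j^3 + 7j^2 + 11j + 8,
and 2·(j+1)^3 + (j+1)^2 + 3·(j+1) + 2 = 2j^3 + 7j^2 + 11j + 8.
Hence T(k) = 2k^3 + k^2 + 3k + 2 for every k ≥ 1, by induction.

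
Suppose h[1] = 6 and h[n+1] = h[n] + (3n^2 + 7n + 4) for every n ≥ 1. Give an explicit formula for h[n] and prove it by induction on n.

Claim: h[n] = n^3 + 2n^2 + n + 2.

Base case: h[1] = 6, and 1^3 + 2·1^2 + 1 + 2 = 6.
Assume h[k] = k^3 + 2k^2 + k + 2.
Then h[k+1] = h[k] + (3k^2 + 7k + 4) = (k^3 + 2k^2 + k + 2) + (3k^2 + 7k + 4) = k^3 + 5k^2 + 8k + 6,
and (k+1)^3 + 2·(k+1)^2 + (k+1) + 2 = k^3 + 5k^2 + 8k + 6.
Hence h[n] = n^3 + 2n^2 + n + 2 for every n ≥ 1, by induction.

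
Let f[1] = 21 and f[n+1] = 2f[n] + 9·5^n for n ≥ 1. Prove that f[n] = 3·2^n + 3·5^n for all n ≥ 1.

Base case: f[1] = 21, and 3·2^1 + 3·5^1 = 6 + 15 = 21.
Assume f[k] = 3·2^k + 3·5^k for some k ≥ 1.
Then f[k+1] = 2f[k] + 9·5^k = 2·(3·2^k + 3·5^k) + 9·5^k = 3·2^{k+1} + 6·5^k + 9·5^k = 3·2^{k+1} + 15·5^k = 3·2^{k+1} + 3·5^{k+1}.
Hence f[n] = 3·2^n + 3·5^n for every n ≥ 1, by induction.

f[n] = 3·2^n + 3·5^n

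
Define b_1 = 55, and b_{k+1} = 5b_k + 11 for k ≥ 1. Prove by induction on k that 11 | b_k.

Base case: b_1 = 55 = 11·5, so 11 | b_1.
Assume 11 | b_r, so b_r = 11t for some integer t.
Then b_{r+1} = 5b_r + 11 = 5·(11t) + 11 = 11(5t + 1), so 11 | b_{r+1}.
This completes the inductive step, so 11 | b_k for all k ≥ 1.

11 | b_k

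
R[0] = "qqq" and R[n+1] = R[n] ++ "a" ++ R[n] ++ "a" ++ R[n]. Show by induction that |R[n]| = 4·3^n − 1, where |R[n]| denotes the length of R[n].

Base case: |R[0]| = 3, and 4·3^0 − 1 = 3.
Assume |R[j]| = 4·3^j − 1.
Then |R[j+1]| = 3|R[j]| + 2 = 3(4·3^j − 1) + 2 = 4·3^{j+1} − 3 + 2 = 4·3^{j+1} − 1.
So the formula holds for j+1, and by induction |R[n]| = 4·3^n − 1 for all n ≥ 0.

|R[n]| = 4·3^n − 1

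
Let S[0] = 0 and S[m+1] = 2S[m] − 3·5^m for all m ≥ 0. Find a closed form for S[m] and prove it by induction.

Claim: S[m] = 2^m − 5^m.

Base case: S[0] = 0, and 2^0 − 5^0 = 1 − 1 = 0.
Assume S[k] = 2^k − 5^k for some k ≥ 0.
Then S[k+1] = 2S[k] − 3·5^k = 2·(2^k − 5^k) − 3·5^k = 2^{k+1} − 2·5^k − 3·5^k = 2^{k+1} − 5·5^k = 2^{k+1} − 5^{k+1}.
This completes the inductive step, so S[m] = 2^m − 5^m for all m ≥ 0.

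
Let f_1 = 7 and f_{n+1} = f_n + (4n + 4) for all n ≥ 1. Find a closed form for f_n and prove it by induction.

Claim: f_n = 2n^2 + 2n + 3.

Base case: f_1 = 7, and 2·1^2 + 2·1 + 3 = 7.
Assume f_r = 2r^2 + 2r + 3.
Then f_{r+1} = f_r + (4r + 4) = (2r^2 + 2r + 3) + (4r + 4) = 2r^2 + 6r + 7,
and 2·(r+1)^2 + 2·(r+1) + 3 = 2r^2 + 6r + 7.
This completes the inductive step, so f_n = 2n^2 + 2n + 3 for all n ≥ 1.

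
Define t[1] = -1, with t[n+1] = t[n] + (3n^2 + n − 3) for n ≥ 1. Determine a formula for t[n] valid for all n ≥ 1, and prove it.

Claim: t[n] = n^3 − n^2 − 3n + 2.

Base case: t[1] = -1, and 1^3 − 1^2 − 3·1 + 2 = -1.
Assume t[k] = k^3 − k^2 − 3k + 2.
Then t[k+1] = t[k] + (3k^2 + k − 3) = (k^3 − k^2 − 3k + 2) + (3k^2 + k − 3) = k^3 + 2k^2 − 2k − 1,
and (k+1)^3 − (k+1)^2 − 3·(k+1) + 2 = k^3 + 2k^2 − 2k − 1.
By induction, t[n] = n^3 − n^2 − 3n + 2 for all n ≥ 1.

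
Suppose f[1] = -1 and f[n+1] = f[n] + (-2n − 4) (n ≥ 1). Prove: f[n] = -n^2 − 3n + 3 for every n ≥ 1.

Base case: f[1] = -1, and -1^2 − 3·1 + 3 = -1.
Assume f[m] = -m^2 − 3m + 3.
Then f[m+1] = f[m] + (-2m − 4) = (-m^2 − 3m + 3) + (-2m − 4) = -m^2 − 5m − 1,
and -(m+1)^2 − 3·(m+1) + 3 = -m^2 − 5m − 1.
Hence f[n] = -n^2 − 3n + 3 for every n ≥ 1, by induction.

f[n] = -n^2 − 3n + 3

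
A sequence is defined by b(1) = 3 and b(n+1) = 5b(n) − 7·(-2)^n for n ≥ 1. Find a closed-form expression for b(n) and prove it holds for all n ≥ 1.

Claim: b(n) = 5^n + (-2)^n.

Base case: b(1) = 3, and 5^1 + (-2)^1 = 5 − 2 = 3.
Assume b(r) = 5^r + (-2)^r for some r ≥ 1.
Then b(r+1) = 5b(r) − 7·(-2)^r = 5·(5^r + (-2)^r) − 7·(-2)^r = 5^{r+1} + 5·(-2)^r − 7·(-2)^r = 5^{r+1} − 2·(-2)^r = 5^{r+1} + (-2)^{r+1}.
This completes the inductive step, so b(n) = 5^n + (-2)^n for all n ≥ 1.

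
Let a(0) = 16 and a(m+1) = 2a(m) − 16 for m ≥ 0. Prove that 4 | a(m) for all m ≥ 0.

Base case: a(0) = 16 = 4·4, so 4 | a(0).
Assume 4 | a(k), so a(k) = 4t for some integer t.
Then a(k+1) = 2a(k) − 16 = 2·(4t) − 16 = 4(2t − 4), so 4 | a(k+1).
So the property holds for k+1, and by induction 4 | a(m) for all m ≥ 0.

4 | a(m)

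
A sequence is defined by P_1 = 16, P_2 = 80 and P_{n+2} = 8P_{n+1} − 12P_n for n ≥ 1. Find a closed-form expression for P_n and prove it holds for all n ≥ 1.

Claim: P_n = 2·6^n + 2·2^n.

Base cases: P_1 = 16 and 2·6^1 + 2·2^1 = 16; P_2 = 80 and 2·6^2 + 2·2^2 = 80.
Assume P_j = 2·6^j + 2·2^j for all 1 ≤ j ≤ r, where r ≥ 2.
Then P_{r+1} = 8P_r − 12P_{r−1} = 8·(2·6^r + 2·2^r) − 12·(2·6^{r−1} + 2·2^{r−1}) = 2·(8·6 − 12)6^{r−1} + 2·(8·2 − 12)2^{r−1} = 72·6^{r−1} + 8·2^{r−1} = 2·6^{r+1} + 2·2^{r+1}.
Hence P_n = 2·6^n + 2·2^n for every n ≥ 1, by strong induction.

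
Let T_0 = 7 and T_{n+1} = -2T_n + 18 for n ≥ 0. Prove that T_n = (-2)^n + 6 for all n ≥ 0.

Base case: T_0 = 7, and (-2)^0 + 6 = 1 + 6 = 7.
Assume T_j = (-2)^j + 6 for some j ≥ 0.
Then T_{j+1} = -2T_j + 18 = -2·((-2)^j + 6) + 18 = -2·(-2)^j − 12 + 18 = (-2)^{j+1} + 6.
So the formula holds for j+1, and by induction T_n = (-2)^n + 6 for all n ≥ 0.

T_n = (-2)^n + 6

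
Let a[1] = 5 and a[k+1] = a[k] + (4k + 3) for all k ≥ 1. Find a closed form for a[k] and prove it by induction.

Claim: a[k] = 2k^2 + k + 2.

Base case: a[1] = 5, and 2·1^2 + 1 + 2 = 5.
Assume a[r] = 2r^2 + r + 2.
Then a[r+1] = a[r] + (4r + 3) = (2r^2 + r + 2) + (4r + 3) = 2r^2 + 5r + 5,
and 2·(r+1)^2 + (r+1) + 2 = 2r^2 + 5r + 5.
Hence a[k] = 2k^2 + k + 2 for every k ≥ 1, by induction.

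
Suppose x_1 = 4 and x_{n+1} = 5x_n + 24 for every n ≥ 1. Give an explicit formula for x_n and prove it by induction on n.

Claim: x_n = 2·5^n − 6.

Base case: x_1 = 4, and 2·5^1 − 6 = 10 − 6 = 4.
Assume x_j = 2·5^j − 6 for some j ≥ 1.
Then x_{j+1} = 5x_j + 24 = 5·(2·5^j − 6) + 24 = 10·5^j − 30 + 24 = 2·5^{j+1} − 6.
So the formula holds for j+1, and by induction x_n = 2·5^n − 6 for all n ≥ 1.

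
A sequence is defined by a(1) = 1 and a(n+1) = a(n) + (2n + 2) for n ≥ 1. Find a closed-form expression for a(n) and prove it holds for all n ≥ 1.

Claim: a(n) = n^2 + n − 1.

Base case: a(1) = 1, and 1^2 + 1 − 1 = 1.
Assume a(k) = k^2 + k − 1.
Then a(k+1) = a(k) + (2k + 2) = (k^2 + k − 1) + (2k + 2) = k^2 + 3k + 1,
and (k+1)^2 + (k+1) − 1 = k^2 + 3k + 1.
This completes the inductive step, so a(n) = n^2 + n − 1 for all n ≥ 1.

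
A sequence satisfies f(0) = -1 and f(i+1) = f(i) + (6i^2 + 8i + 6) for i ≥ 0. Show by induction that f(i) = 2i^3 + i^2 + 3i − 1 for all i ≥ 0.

Base case: f(0) = -1, and 2·0^3 + 0^2 + 3·0 − 1 = -1.
Assume f(m) = 2m^3 + m^2 + 3m − 1.
Then f(m+1) = f(m) + (6m^2 + 8m + 6) = (2m^3 + m^2 + 3m − 1) + (6m^2 + 8m + 6) = 2m^3 + 7m^2 + 11m + 5,
and 2·(m+1)^3 + (m+1)^2 + 3·(m+1) − 1 = 2m^3 + 7m^2 + 11m + 5.
By induction, f(i) = 2i^3 + i^2 + 3i − 1 for all i ≥ 0.

f(i) = 2i^3 + i^2 + 3i − 1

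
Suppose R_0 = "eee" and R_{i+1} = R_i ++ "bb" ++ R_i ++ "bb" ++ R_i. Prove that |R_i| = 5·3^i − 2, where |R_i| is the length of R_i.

Base case: |R_0| = 3, and 5·3^0 − 2 = 3.
Assume |R_r| = 5·3^r − 2.
Then |R_{r+1}| = 3|R_r| + 4 = 3(5·3^r − 2) + 4 = 5·3^{r+1} − 6 + 4 = 5·3^{r+1} − 2.
So the formula holds for r+1, and by induction |R_i| = 5·3^i − 2 for all i ≥ 0.

|R_i| = 5·3^i − 2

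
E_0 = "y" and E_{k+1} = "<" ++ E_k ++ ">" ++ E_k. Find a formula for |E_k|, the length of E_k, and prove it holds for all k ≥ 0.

Claim: |E_k| = 3·2^k − 2.

Base case: |E_0| = 1, and 3·2^0 − 2 = 1.
Assume |E_r| = 3·2^r − 2.
Then |E_{r+1}| = 1 + |E_r| + 1 + |E_r| = 2|E_r| + 2 = 2(3·2^r − 2) + 2 = 3·2^{r+1} − 4 + 2 = 3·2^{r+1} − 2.
Hence |E_k| = 3·2^k − 2 for every k ≥ 0, by induction.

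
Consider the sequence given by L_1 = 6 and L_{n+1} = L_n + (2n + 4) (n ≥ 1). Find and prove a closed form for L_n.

Claim: L_n = n^2 + 3n + 2.

Base case: L_1 = 6, and 1^2 + 3·1 + 2 = 6.
Assume L_j = j^2 + 3j + 2.
Then L_{j+1} = L_j + (2j + 4) = (j^2 + 3j + 2) + (2j + 4) = j^2 + 5j + 6,
and (j+1)^2 + 3·(j+1) + 2 = j^2 + 5j + 6.
This completes the inductive step, so L_n = n^2 + 3n + 2 for all n ≥ 1.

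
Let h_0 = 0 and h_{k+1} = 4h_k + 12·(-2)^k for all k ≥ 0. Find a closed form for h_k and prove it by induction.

Claim: h_k = 2·4^k − 2·(-2)^k.

Base case: h_0 = 0, and 2·4^0 − 2·(-2)^0 = 2 − 2 = 0.
Assume h_r = 2·4^r − 2·(-2)^r for some r ≥ 0.
Then h_{r+1} = 4h_r + 12·(-2)^r = 4·(2·4^r − 2·(-2)^r) + 12·(-2)^r = 2·4^{r+1} − 8·(-2)^r + 12·(-2)^r = 2·4^{r+1} + 4·(-2)^r = 2·4^{r+1} − 2·(-2)^{r+1}.
Hence h_k = 2·4^k − 2·(-2)^k for every k ≥ 0, by induction.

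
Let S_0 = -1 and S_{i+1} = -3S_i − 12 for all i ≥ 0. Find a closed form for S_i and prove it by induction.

Claim: S_i = 2·(-3)^i − 3.

Base case: S_0 = -1, and 2·(-3)^0 − 3 = 2 − 3 = -1.
Assume S_j = 2·(-3)^j − 3 for some j ≥ 0.
Then S_{j+1} = -3S_j − 12 = -3·(2·(-3)^j − 3) − 12 = -6·(-3)^j + 9 − 12 = 2·(-3)^{j+1} − 3.
This completes the inductive step, so S_i = 2·(-3)^i − 3 for all i ≥ 0.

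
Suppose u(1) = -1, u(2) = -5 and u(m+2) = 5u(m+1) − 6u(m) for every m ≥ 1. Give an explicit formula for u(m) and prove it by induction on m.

Claim: u(m) = 2^m − 3^m.

Base cases: u(1) = -1 and 2^1 − 3^1 = -1; u(2) = -5 and 2^2 − 3^2 = -5.
Assume u(i) = 2^i − 3^i for all 1 ≤ i ≤ j, where j ≥ 2.
Then u(j+1) = 5u(j) − 6u(j−1) = 5·(2^j − 3^j) − 6·(2^{j−1} − 3^{j−1}) = (5·2 − 6)2^{j−1} − (5·3 − 6)3^{j−1} = 4·2^{j−1} − 9·3^{j−1} = 2^{j+1} − 3^{j+1}.
Hence u(m) = 2^m − 3^m for every m ≥ 1, by strong induction.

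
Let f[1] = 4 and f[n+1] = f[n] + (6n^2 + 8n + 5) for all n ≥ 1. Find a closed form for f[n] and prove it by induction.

Claim: f[n] = 2n^3 + n^2 + 2n − 1.

Base case: f[1] = 4, and 2·1^3 + 1^2 + 2·1 − 1 = 4.
Assume f[j] = 2j^3 + j^2 + 2j − 1.
Then f[j+1] = f[j] + (6j^2 + 8j + 5) = (2j^3 + j^2 + 2j − 1) + (6j^2 + 8j + 5) = 2j^3 + 7j^2 + 10j + 4,
and 2·(j+1)^3 + (j+1)^2 + 2·(j+1) − 1 = 2j^3 + 7j^2 + 10j + 4.
By induction, f[n] = 2n^3 + n^2 + 2n − 1 for all n ≥ 1.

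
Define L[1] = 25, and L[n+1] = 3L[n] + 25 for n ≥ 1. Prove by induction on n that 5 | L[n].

Base case: L[1] = 25 = 5·5, so 5 | L[1].
Assume 5 | L[j], so L[j] = 5t for some integer t.
Then L[j+1] = 3L[j] + 25 = 3·(5t) + 25 = 5(3t + 5), so 5 | L[j+1].
This completes the inductive step, so 5 | L[n] for all n ≥ 1.

5 | L[n]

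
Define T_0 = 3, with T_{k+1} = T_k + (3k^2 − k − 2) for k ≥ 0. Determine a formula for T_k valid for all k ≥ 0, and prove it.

Claim: T_k = k^3 − 2k^2 − k + 3.

Base case: T_0 = 3, and 0^3 − 2·0^2 − 0 + 3 = 3.
Assume T_m = m^3 − 2m^2 − m + 3.
Then T_{m+1} = T_m + (3m^2 − m − 2) = (m^3 − 2m^2 − m + 3) + (3m^2 − m − 2) = m^3 + m^2 − 2m + 1,
and (m+1)^3 − 2·(m+1)^2 − (m+1) + 3 = m^3 + m^2 − 2m + 1.
Hence T_k = k^3 − 2k^2 − k + 3 for every k ≥ 0, by induction.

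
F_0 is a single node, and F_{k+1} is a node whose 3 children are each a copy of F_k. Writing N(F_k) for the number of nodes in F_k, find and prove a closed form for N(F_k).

Claim: N(F_k) = (3^{k+1} − 1)/2.

Base case: N(F_0) = 1, and (3^{0+1} − 1)/2 = 1.
Assume N(F_m) = (3^{m+1} − 1)/2.
Then N(F_{m+1}) = 1 + 3N(F_m) = 1 + 3·(3^{m+1} − 1)/2 = 1 + (3^{m+2} − 3)/2 = (2 + 3^{m+2} − 3)/2 = (3^{m+2} − 1)/2.
So the formula holds for m+1, and by induction N(F_k) = (3^{k+1} − 1)/2 for all k ≥ 0.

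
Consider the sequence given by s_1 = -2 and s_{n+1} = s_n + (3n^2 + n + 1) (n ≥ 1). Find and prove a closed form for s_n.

Claim: s_n = n^3 − n^2 + n − 3.

Base case: s_1 = -2, and 1^3 − 1^2 + 1 − 3 = -2.
Assume s_k = k^3 − k^2 + k − 3.
Then s_{k+1} = s_k + (3k^2 + k + 1) = (k^3 − k^2 + k − 3) + (3k^2 + k + 1) = k^3 + 2k^2 + 2k − 2,
and (k+1)^3 − (k+1)^2 + (k+1) − 3 = k^3 + 2k^2 + 2k − 2.
Hence s_n = n^3 − n^2 + n − 3 for every n ≥ 1, by induction.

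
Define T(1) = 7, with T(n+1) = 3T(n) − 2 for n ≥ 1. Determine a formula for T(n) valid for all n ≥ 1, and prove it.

Claim: T(n) = 2·3^n + 1.

Base case: T(1) = 7, and 2·3^1 + 1 = 6 + 1 = 7.
Assume T(k) = 2·3^k + 1 for some k ≥ 1.
Then T(k+1) = 3T(k) − 2 = 3·(2·3^k + 1) − 2 = 6·3^k + 3 − 2 = 2·3^{k+1} + 1.
So the formula holds for k+1, and by induction T(n) = 2·3^n + 1 for all n ≥ 1.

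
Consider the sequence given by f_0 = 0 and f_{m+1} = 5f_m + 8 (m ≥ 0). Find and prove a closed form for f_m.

Claim: f_m = 2·5^m − 2.

Base case: f_0 = 0, and 2·5^0 − 2 = 2 − 2 = 0.
Assume f_j = 2·5^j − 2 for some j ≥ 0.
Then f_{j+1} = 5f_j + 8 = 5·(2·5^j − 2) + 8 = 10·5^j − 10 + 8 = 2·5^{j+1} − 2.
By induction, f_m = 2·5^m − 2 for all m ≥ 0.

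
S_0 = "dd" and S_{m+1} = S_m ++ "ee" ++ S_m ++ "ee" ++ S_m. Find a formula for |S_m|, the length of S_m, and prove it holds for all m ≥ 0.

Claim: |S_m| = 4·3^m − 2.

Base case: |S_0| = 2, and 4·3^0 − 2 = 2.
Assume |S_k| = 4·3^k − 2.
Then |S_{k+1}| = 3|S_k| + 4 = 3(4·3^k − 2) + 4 = 4·3^{k+1} − 6 + 4 = 4·3^{k+1} − 2.
So the formula holds for k+1, and by induction |S_m| = 4·3^m − 2 for all m ≥ 0.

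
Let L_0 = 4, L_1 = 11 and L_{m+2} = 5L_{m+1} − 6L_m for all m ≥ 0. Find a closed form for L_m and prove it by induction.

Claim: L_m = 3·3^m + 2^m.

Base cases: L_0 = 4 and 3·3^0 + 2^0 = 4; L_1 = 11 and 3·3^1 + 2^1 = 11.
Assume L_i = 3·3^i + 2^i for all 0 ≤ i ≤ j, where j ≥ 1.
Then L_{j+1} = 5L_j − 6L_{j−1} = 5·(3·3^j + 2^j) − 6·(3·3^{j−1} + 2^{j−1}) = 3·(5·3 − 6)3^{j−1} + (5·2 − 6)2^{j−1} = 27·3^{j−1} + 4·2^{j−1} = 3·3^{j+1} + 2^{j+1}.
This completes the inductive step, so L_m = 3·3^m + 2^m for all m ≥ 0.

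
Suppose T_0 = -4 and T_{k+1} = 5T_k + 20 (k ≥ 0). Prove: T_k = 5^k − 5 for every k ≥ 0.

Base case: T_0 = -4, and 5^0 − 5 = 1 − 5 = -4.
Assume T_r = 5^r − 5 for some r ≥ 0.
Then T_{r+1} = 5T_r + 20 = 5·(5^r − 5) + 20 = 5^{r+1} − 25 + 20 = 5^{r+1} − 5.
This completes the inductive step, so T_k = 5^k − 5 for all k ≥ 0.

T_k = 5^k − 5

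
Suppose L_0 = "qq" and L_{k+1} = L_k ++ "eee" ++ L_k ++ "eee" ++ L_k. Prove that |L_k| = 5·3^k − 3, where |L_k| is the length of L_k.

Base case: |L_0| = 2, and 5·3^0 − 3 = 2.
Assume |L_r| = 5·3^r − 3.
Then |L_{r+1}| = 3|L_r| + 6 = 3(5·3^r − 3) + 6 = 5·3^{r+1} − 9 + 6 = 5·3^{r+1} − 3.
Hence |L_k| = 5·3^k − 3 for every k ≥ 0, by induction.

|L_k| = 5·3^k − 3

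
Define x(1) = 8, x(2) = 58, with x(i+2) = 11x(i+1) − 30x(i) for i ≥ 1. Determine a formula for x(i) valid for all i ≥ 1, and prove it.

Claim: x(i) = 3·6^i − 2·5^i.

Base cases: x(1) = 8 and 3·6^1 − 2·5^1 = 8; x(2) = 58 and 3·6^2 − 2·5^2 = 58.
Assume x(j) = 3·6^j − 2·5^j for all 1 ≤ j ≤ k, where k ≥ 2.
Then x(k+1) = 11x(k) − 30x(k−1) = 11·(3·6^k − 2·5^k) − 30·(3·6^{k−1} − 2·5^{k−1}) = 3·(11·6 − 30)6^{k−1} − 2·(11·5 − 30)5^{k−1} = 108·6^{k−1} − 50·5^{k−1} = 3·6^{k+1} − 2·5^{k+1}.
By strong induction, x(i) = 3·6^i − 2·5^i for all i ≥ 1.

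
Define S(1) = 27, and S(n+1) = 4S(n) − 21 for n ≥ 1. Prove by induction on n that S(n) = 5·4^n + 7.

Base case: S(1) = 27, and 5·4^1 + 7 = 20 + 7 = 27.
Assume S(k) = 5·4^k + 7 for some k ≥ 1.
Then S(k+1) = 4S(k) − 21 = 4·(5·4^k + 7) − 21 = 20·4^k + 28 − 21 = 5·4^{k+1} + 7.
By induction, S(n) = 5·4^n + 7 for all n ≥ 1.

S(n) = 5·4^n + 7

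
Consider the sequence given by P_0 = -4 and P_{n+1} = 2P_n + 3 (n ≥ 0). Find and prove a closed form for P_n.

Claim: P_n = -2^n − 3.

Base case: P_0 = -4, and -2^0 − 3 = -1 − 3 = -4.
Assume P_m = -2^m − 3 for some m ≥ 0.
Then P_{m+1} = 2P_m + 3 = 2·(-2^m − 3) + 3 = -2^{m+1} − 6 + 3 = -2^{m+1} − 3.
This completes the inductive step, so P_n = -2^n − 3 for all n ≥ 0.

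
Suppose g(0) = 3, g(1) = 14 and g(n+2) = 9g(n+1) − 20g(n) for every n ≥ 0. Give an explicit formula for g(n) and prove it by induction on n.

Claim: g(n) = 4^n + 2·5^n.

Base cases: g(0) = 3 and 4^0 + 2·5^0 = 3; g(1) = 14 and 4^1 + 2·5^1 = 14.
Assume g(j) = 4^j + 2·5^j for all 0 ≤ j ≤ k, where k ≥ 1.
Then g(k+1) = 9g(k) − 20g(k−1) = 9·(4^k + 2·5^k) − 20·(4^{k−1} + 2·5^{k−1}) = (9·4 − 20)4^{k−1} + 2·(9·5 − 20)5^{k−1} = 16·4^{k−1} + 50·5^{k−1} = 4^{k+1} + 2·5^{k+1}.
This completes the inductive step, so g(n) = 4^n + 2·5^n for all n ≥ 0.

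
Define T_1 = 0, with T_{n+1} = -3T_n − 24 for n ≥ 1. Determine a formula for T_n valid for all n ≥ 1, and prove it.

Claim: T_n = -2·(-3)^n − 6.

Base case: T_1 = 0, and -2·(-3)^1 − 6 = 6 − 6 = 0.
Assume T_m = -2·(-3)^m − 6 for some m ≥ 1.
Then T_{m+1} = -3T_m − 24 = -3·(-2·(-3)^m − 6) − 24 = 6·(-3)^m + 18 − 24 = -2·(-3)^{m+1} − 6.
This completes the inductive step, so T_n = -2·(-3)^n − 6 for all n ≥ 1.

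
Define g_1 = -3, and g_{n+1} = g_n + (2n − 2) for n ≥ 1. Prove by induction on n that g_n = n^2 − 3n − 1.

Base case: g_1 = -3, and 1^2 − 3·1 − 1 = -3.
Assume g_j = j^2 − 3j − 1.
Then g_{j+1} = g_j + (2j − 2) = (j^2 − 3j − 1) + (2j − 2) = j^2 − j − 3,
and (j+1)^2 − 3·(j+1) − 1 = j^2 − j − 3.
Hence g_n = n^2 − 3n − 1 for every n ≥ 1, by induction.

g_n = n^2 − 3n − 1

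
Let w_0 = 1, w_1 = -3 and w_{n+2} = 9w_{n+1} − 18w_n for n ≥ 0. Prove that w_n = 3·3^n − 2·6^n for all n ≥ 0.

Base cases: w_0 = 1 and 3·3^0 − 2·6^0 = 1; w_1 = -3 and 3·3^1 − 2·6^1 = -3.
Assume w_j = 3·3^j − 2·6^j for all 0 ≤ j ≤ r, where r ≥ 1.
Then w_{r+1} = 9w_r − 18w_{r−1} = 9·(3·3^r − 2·6^r) − 18·(3·3^{r−1} − 2·6^{r−1}) = 3·(9·3 − 18)3^{r−1} − 2·(9·6 − 18)6^{r−1} = 27·3^{r−1} − 72·6^{r−1} = 3·3^{r+1} − 2·6^{r+1}.
Hence w_n = 3·3^n − 2·6^n for every n ≥ 0, by strong induction.

w_n = 3·3^n − 2·6^n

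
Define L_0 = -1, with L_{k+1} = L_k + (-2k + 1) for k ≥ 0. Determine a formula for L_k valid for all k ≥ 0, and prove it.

Claim: L_k = -k^2 + 2k − 1.

Base case: L_0 = -1, and -0^2 + 2·0 − 1 = -1.
Assume L_j = -j^2 + 2j − 1.
Then L_{j+1} = L_j + (-2j + 1) = (-j^2 + 2j − 1) + (-2j + 1) = -j^2,
and -(j+1)^2 + 2·(j+1) − 1 = -j^2.
This completes the inductive step, so L_k = -k^2 + 2k − 1 for all k ≥ 0.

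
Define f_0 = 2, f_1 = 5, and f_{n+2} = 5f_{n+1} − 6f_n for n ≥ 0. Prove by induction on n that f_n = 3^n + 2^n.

Base cases: f_0 = 2 and 3^0 + 2^0 = 2; f_1 = 5 and 3^1 + 2^1 = 5.
Assume f_j = 3^j + 2^j for all 0 ≤ j ≤ r, where r ≥ 1.
Then f_{r+1} = 5f_r − 6f_{r−1} = 5·(3^r + 2^r) − 6·(3^{r−1} + 2^{r−1}) = (5·3 − 6)3^{r−1} + (5·2 − 6)2^{r−1} = 9·3^{r−1} + 4·2^{r−1} = 3^{r+1} + 2^{r+1}.
So the formula holds for r+1, and by strong induction f_n = 3^n + 2^n for all n ≥ 0.

f_n = 3^n + 2^n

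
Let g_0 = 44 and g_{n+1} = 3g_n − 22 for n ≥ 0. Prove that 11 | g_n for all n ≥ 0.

Base case: g_0 = 44 = 11·4, so 11 | g_0.
Assume 11 | g_m, so g_m = 11t for some integer t.
Then g_{m+1} = 3g_m − 22 = 3·(11t) − 22 = 11(3t − 2), so 11 | g_{m+1}.
So the property holds for m+1, and by induction 11 | g_n for all n ≥ 0.

11 | g_n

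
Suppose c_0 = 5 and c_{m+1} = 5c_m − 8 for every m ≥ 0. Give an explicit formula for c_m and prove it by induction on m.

Claim: c_m = 3·5^m + 2.

Base case: c_0 = 5, and 3·5^0 + 2 = 3 + 2 = 5.
Assume c_k = 3·5^k + 2 for some k ≥ 0.
Then c_{k+1} = 5c_k − 8 = 5·(3·5^k + 2) − 8 = 15·5^k + 10 − 8 = 3·5^{k+1} + 2.
So the formula holds for k+1, and by induction c_m = 3·5^m + 2 for all m ≥ 0.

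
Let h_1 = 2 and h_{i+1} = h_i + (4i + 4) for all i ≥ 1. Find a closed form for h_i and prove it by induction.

Claim: h_i = 2i^2 + 2i − 2.

Base case: h_1 = 2, and 2·1^2 + 2·1 − 2 = 2.
Assume h_m = 2m^2 + 2m − 2.
Then h_{m+1} = h_m + (4m + 4) = (2m^2 + 2m − 2) + (4m + 4) = 2m^2 + 6m + 2,
and 2·(m+1)^2 + 2·(m+1) − 2 = 2m^2 + 6m + 2.
By induction, h_i = 2i^2 + 2i − 2 for all i ≥ 1.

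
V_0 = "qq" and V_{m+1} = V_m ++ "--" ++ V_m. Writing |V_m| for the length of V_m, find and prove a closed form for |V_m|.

Claim: |V_m| = 2^{m+2} − 2.

Base case: |V_0| = 2, and 2^{0+2} − 2 = 2.
Assume |V_r| = 2^{r+2} − 2.
Then |V_{r+1}| = |V_r| + 2 + |V_r| = 2|V_r| + 2 = 2(2^{r+2} − 2) + 2 = 2^{r+3} − 4 + 2 = 2^{r+3} − 2.
So the formula holds for r+1, and by induction |V_m| = 2^{m+2} − 2 for all m ≥ 0.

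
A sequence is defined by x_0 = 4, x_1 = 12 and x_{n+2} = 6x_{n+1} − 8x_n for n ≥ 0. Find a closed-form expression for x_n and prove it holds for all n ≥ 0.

Claim: x_n = 2·2^n + 2·4^n.

Base cases: x_0 = 4 and 2·2^0 + 2·4^0 = 4; x_1 = 12 and 2·2^1 + 2·4^1 = 12.
Assume x_j = 2·2^j + 2·4^j for all 0 ≤ j ≤ k, where k ≥ 1.
Then x_{k+1} = 6x_k − 8x_{k−1} = 6·(2·2^k + 2·4^k) − 8·(2·2^{k−1} + 2·4^{k−1}) = 2·(6·2 − 8)2^{k−1} + 2·(6·4 − 8)4^{k−1} = 8·2^{k−1} + 32·4^{k−1} = 2·2^{k+1} + 2·4^{k+1}.
By strong induction, x_n = 2·2^n + 2·4^n for all n ≥ 0.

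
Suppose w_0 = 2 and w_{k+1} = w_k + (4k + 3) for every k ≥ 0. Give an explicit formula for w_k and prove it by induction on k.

Claim: w_k = 2k^2 + k + 2.

Base case: w_0 = 2, and 2·0^2 + 0 + 2 = 2.
Assume w_j = 2j^2 + j + 2.
Then w_{j+1} = w_j + (4j + 3) = (2j^2 + j + 2) + (4j + 3) = 2j^2 + 5j + 5,
and 2·(j+1)^2 + (j+1) + 2 = 2j^2 + 5j + 5.
Hence w_k = 2k^2 + k + 2 for every k ≥ 0, by induction.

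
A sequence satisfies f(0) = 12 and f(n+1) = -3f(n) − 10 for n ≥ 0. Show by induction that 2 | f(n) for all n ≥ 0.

Base case: f(0) = 12 = 2·6, so 2 | f(0).
Assume 2 | f(m), so f(m) = 2t for some integer t.
Then f(m+1) = -3f(m) − 10 = -3·(2t) − 10 = 2(-3t − 5), so 2 | f(m+1).
Hence 2 | f(n) for every n ≥ 0, by induction.

2 | f(n)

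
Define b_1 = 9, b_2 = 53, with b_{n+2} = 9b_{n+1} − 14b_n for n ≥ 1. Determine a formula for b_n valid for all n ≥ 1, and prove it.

Claim: b_n = 7^n + 2^n.

Base cases: b_1 = 9 and 7^1 + 2^1 = 9; b_2 = 53 and 7^2 + 2^2 = 53.
Assume b_i = 7^i + 2^i for all 1 ≤ i ≤ j, where j ≥ 2.
Then b_{j+1} = 9b_j − 14b_{j−1} = 9·(7^j + 2^j) − 14·(7^{j−1} + 2^{j−1}) = (9·7 − 14)7^{j−1} + (9·2 − 14)2^{j−1} = 49·7^{j−1} + 4·2^{j−1} = 7^{j+1} + 2^{j+1}.
This completes the inductive step, so b_n = 7^n + 2^n for all n ≥ 1.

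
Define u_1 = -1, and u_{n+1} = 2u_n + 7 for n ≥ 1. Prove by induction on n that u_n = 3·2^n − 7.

Base case: u_1 = -1, and 3·2^1 − 7 = 6 − 7 = -1.
Assume u_j = 3·2^j − 7 for some j ≥ 1.
Then u_{j+1} = 2u_j + 7 = 2·(3·2^j − 7) + 7 = 6·2^j − 14 + 7 = 3·2^{j+1} − 7.
So the formula holds for j+1, and by induction u_n = 3·2^n − 7 for all n ≥ 1.

u_n = 3·2^n − 7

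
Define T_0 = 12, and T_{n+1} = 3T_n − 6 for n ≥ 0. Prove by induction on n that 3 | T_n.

Base case: T_0 = 12 = 3·4, so 3 | T_0.
Assume 3 | T_r, so T_r = 3t for some integer t.
Then T_{r+1} = 3T_r − 6 = 3·(3t) − 6 = 3(3t − 2), so 3 | T_{r+1}.
By induction, 3 | T_n for all n ≥ 0.

3 | T_n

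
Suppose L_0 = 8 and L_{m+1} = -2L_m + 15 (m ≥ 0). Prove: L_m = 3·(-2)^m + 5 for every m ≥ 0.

Base case: L_0 = 8, and 3·(-2)^0 + 5 = 3 + 5 = 8.
Assume L_k = 3·(-2)^k + 5 for some k ≥ 0.
Then L_{k+1} = -2L_k + 15 = -2·(3·(-2)^k + 5) + 15 = -6·(-2)^k − 10 + 15 = 3·(-2)^{k+1} + 5.
Hence L_m = 3·(-2)^m + 5 for every m ≥ 0, by induction.

L_m = 3·(-2)^m + 5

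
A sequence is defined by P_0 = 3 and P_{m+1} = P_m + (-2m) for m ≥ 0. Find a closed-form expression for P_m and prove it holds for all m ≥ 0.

Claim: P_m = -m^2 + m + 3.

Base case: P_0 = 3, and -0^2 + 0 + 3 = 3.
Assume P_j = -j^2 + j + 3.
Then P_{j+1} = P_j + (-2j) = (-j^2 + j + 3) + (-2j) = -j^2 − j + 3,
and -(j+1)^2 + (j+1) + 3 = -j^2 − j + 3.
By induction, P_m = -m^2 + m + 3 for all m ≥ 0.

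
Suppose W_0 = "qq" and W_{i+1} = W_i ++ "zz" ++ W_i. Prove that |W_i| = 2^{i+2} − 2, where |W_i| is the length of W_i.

Base case: |W_0| = 2, and 2^{0+2} − 2 = 2.
Assume |W_k| = 2^{k+2} − 2.
Then |W_{k+1}| = |W_k| + 2 + |W_k| = 2|W_k| + 2 = 2(2^{k+2} − 2) + 2 = 2^{k+3} − 4 + 2 = 2^{k+3} − 2.
This completes the inductive step, so |W_i| = 2^{i+2} − 2 for all i ≥ 0.

|W_i| = 2^{i+2} − 2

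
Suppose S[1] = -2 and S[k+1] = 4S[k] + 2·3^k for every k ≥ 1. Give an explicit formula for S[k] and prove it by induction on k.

Claim: S[k] = 4^k − 2·3^k.

Base case: S[1] = -2, and 4^1 − 2·3^1 = 4 − 6 = -2.
Assume S[r] = 4^r − 2·3^r for some r ≥ 1.
Then S[r+1] = 4S[r] + 2·3^r = 4·(4^r − 2·3^r) + 2·3^r = 4^{r+1} − 8·3^r + 2·3^r = 4^{r+1} − 6·3^r = 4^{r+1} − 2·3^{r+1}.
Hence S[k] = 4^k − 2·3^k for every k ≥ 1, by induction.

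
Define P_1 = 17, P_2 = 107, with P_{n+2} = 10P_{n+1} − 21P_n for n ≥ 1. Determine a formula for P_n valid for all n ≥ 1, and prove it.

Claim: P_n = 2·7^n + 3^n.

Base cases: P_1 = 17 and 2·7^1 + 3^1 = 17; P_2 = 107 and 2·7^2 + 3^2 = 107.
Assume P_j = 2·7^j + 3^j for all 1 ≤ j ≤ k, where k ≥ 2.
Then P_{k+1} = 10P_k − 21P_{k−1} = 10·(2·7^k + 3^k) − 21·(2·7^{k−1} + 3^{k−1}) = 2·(10·7 − 21)7^{k−1} + (10·3 − 21)3^{k−1} = 98·7^{k−1} + 9·3^{k−1} = 2·7^{k+1} + 3^{k+1}.
Hence P_n = 2·7^n + 3^n for every n ≥ 1, by strong induction.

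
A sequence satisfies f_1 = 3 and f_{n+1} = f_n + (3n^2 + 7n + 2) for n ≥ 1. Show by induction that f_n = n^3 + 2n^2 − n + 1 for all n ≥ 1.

Base case: f_1 = 3, and 1^3 + 2·1^2 − 1 + 1 = 3.
Assume f_k = k^3 + 2k^2 − k + 1.
Then f_{k+1} = f_k + (3k^2 + 7k + 2) = (k^3 + 2k^2 − k + 1) + (3k^2 + 7k + 2) = k^3 + 5k^2 + 6k + 3,
and (k+1)^3 + 2·(k+1)^2 − (k+1) + 1 = k^3 + 5k^2 + 6k + 3.
Hence f_n = n^3 + 2n^2 − n + 1 for every n ≥ 1, by induction.

f_n = n^3 + 2n^2 − n + 1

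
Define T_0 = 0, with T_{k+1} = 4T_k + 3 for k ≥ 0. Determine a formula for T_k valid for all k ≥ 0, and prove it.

Claim: T_k = 4^k − 1.

Base case: T_0 = 0, and 4^0 − 1 = 1 − 1 = 0.
Assume T_m = 4^m − 1 for some m ≥ 0.
Then T_{m+1} = 4T_m + 3 = 4·(4^m − 1) + 3 = 4^{m+1} − 4 + 3 = 4^{m+1} − 1.
By induction, T_k = 4^k − 1 for all k ≥ 0.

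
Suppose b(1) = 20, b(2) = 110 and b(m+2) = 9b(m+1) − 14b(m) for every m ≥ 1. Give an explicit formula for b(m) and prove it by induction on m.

Claim: b(m) = 3·2^m + 2·7^m.

Base cases: b(1) = 20 and 3·2^1 + 2·7^1 = 20; b(2) = 110 and 3·2^2 + 2·7^2 = 110.
Assume b(j) = 3·2^j + 2·7^j for all 1 ≤ j ≤ k, where k ≥ 2.
Then b(k+1) = 9b(k) − 14b(k−1) = 9·(3·2^k + 2·7^k) − 14·(3·2^{k−1} + 2·7^{k−1}) = 3·(9·2 − 14)2^{k−1} + 2·(9·7 − 14)7^{k−1} = 12·2^{k−1} + 98·7^{k−1} = 3·2^{k+1} + 2·7^{k+1}.
By strong induction, b(m) = 3·2^m + 2·7^m for all m ≥ 1.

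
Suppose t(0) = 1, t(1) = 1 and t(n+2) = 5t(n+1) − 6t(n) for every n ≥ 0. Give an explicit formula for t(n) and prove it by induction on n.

Claim: t(n) = 2·2^n − 3^n.

Base cases: t(0) = 1 and 2·2^0 − 3^0 = 1; t(1) = 1 and 2·2^1 − 3^1 = 1.
Assume t(i) = 2·2^i − 3^i for all 0 ≤ i ≤ j, where j ≥ 1.
Then t(j+1) = 5t(j) − 6t(j−1) = 5·(2·2^j − 3^j) − 6·(2·2^{j−1} − 3^{j−1}) = 2·(5·2 − 6)2^{j−1} − (5·3 − 6)3^{j−1} = 8·2^{j−1} − 9·3^{j−1} = 2·2^{j+1} − 3^{j+1}.
By strong induction, t(n) = 2·2^n − 3^n for all n ≥ 0.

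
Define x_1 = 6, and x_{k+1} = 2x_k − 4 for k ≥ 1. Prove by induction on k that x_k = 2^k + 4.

Base case: x_1 = 6, and 2^1 + 4 = 2 + 4 = 6.
Assume x_j = 2^j + 4 for some j ≥ 1.
Then x_{j+1} = 2x_j − 4 = 2·(2^j + 4) − 4 = 2^{j+1} + 8 − 4 = 2^{j+1} + 4.
This completes the inductive step, so x_k = 2^k + 4 for all k ≥ 1.

x_k = 2^k + 4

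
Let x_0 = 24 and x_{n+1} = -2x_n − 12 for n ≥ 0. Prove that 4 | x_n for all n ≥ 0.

Base case: x_0 = 24 = 4·6, so 4 | x_0.
Assume 4 | x_r, so x_r = 4t for some integer t.
Then x_{r+1} = -2x_r − 12 = -2·(4t) − 12 = 4(-2t − 3), so 4 | x_{r+1}.
Hence 4 | x_n for every n ≥ 0, by induction.

4 | x_n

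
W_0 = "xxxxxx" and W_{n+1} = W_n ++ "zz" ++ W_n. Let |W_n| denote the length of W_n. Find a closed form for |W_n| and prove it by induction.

Claim: |W_n| = 2^{n+3} − 2.

Base case: |W_0| = 6, and 2^{0+3} − 2 = 6.
Assume |W_m| = 2^{m+3} − 2.
Then |W_{m+1}| = |W_m| + 2 + |W_m| = 2|W_m| + 2 = 2(2^{m+3} − 2) + 2 = 2^{m+1+3} − 4 + 2 = 2^{m+1+3} − 2.
So the formula holds for m+1, and by induction |W_n| = 2^{n+3} − 2 for all n ≥ 0.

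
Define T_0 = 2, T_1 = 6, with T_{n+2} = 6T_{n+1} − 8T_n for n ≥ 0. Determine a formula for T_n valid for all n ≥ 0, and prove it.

Claim: T_n = 2^n + 4^n.

Base cases: T_0 = 2 and 2^0 + 4^0 = 2; T_1 = 6 and 2^1 + 4^1 = 6.
Assume T_j = 2^j + 4^j for all 0 ≤ j ≤ r, where r ≥ 1.
Then T_{r+1} = 6T_r − 8T_{r−1} = 6·(2^r + 4^r) − 8·(2^{r−1} + 4^{r−1}) = (6·2 − 8)2^{r−1} + (6·4 − 8)4^{r−1} = 4·2^{r−1} + 16·4^{r−1} = 2^{r+1} + 4^{r+1}.
Hence T_n = 2^n + 4^n for every n ≥ 0, by strong induction.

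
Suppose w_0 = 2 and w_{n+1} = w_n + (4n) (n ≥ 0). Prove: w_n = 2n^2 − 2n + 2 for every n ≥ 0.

Base case: w_0 = 2, and 2·0^2 − 2·0 + 2 = 2.
Assume w_m = 2m^2 − 2m + 2.
Then w_{m+1} = w_m + (4m) = (2m^2 − 2m + 2) + (4m) = 2m^2 + 2m + 2,
and 2·(m+1)^2 − 2·(m+1) + 2 = 2m^2 + 2m + 2.
This completes the inductive step, so w_n = 2n^2 − 2n + 2 for all n ≥ 0.

w_n = 2n^2 − 2n + 2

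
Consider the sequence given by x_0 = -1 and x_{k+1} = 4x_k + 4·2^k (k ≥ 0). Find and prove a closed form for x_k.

Claim: x_k = 4^k − 2·2^k.

Base case: x_0 = -1, and 4^0 − 2·2^0 = 1 − 2 = -1.
Assume x_r = 4^r − 2·2^r for some r ≥ 0.
Then x_{r+1} = 4x_r + 4·2^r = 4·(4^r − 2·2^r) + 4·2^r = 4^{r+1} − 8·2^r + 4·2^r = 4^{r+1} − 4·2^r = 4^{r+1} − 2·2^{r+1}.
This completes the inductive step, so x_k = 4^k − 2·2^k for all k ≥ 0.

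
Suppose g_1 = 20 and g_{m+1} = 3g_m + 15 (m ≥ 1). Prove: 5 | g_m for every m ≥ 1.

Base case: g_1 = 20 = 5·4, so 5 | g_1.
Assume 5 | g_k, so g_k = 5t for some integer t.
Then g_{k+1} = 3g_k + 15 = 3·(5t) + 15 = 5(3t + 3), so 5 | g_{k+1}.
This completes the inductive step, so 5 | g_m for all m ≥ 1.

5 | g_m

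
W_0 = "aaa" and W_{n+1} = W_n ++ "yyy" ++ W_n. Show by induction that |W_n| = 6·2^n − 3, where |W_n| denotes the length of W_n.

Base case: |W_0| = 3, and 6·2^0 − 3 = 3.
Assume |W_k| = 6·2^k − 3.
Then |W_{k+1}| = |W_k| + 3 + |W_k| = 2|W_k| + 3 = 2(6·2^k − 3) + 3 = 6·2^{k+1} − 6 + 3 = 6·2^{k+1} − 3.
Hence |W_n| = 6·2^n − 3 for every n ≥ 0, by induction.

|W_n| = 6·2^n − 3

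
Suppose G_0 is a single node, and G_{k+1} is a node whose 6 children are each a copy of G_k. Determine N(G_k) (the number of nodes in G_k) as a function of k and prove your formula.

Claim: N(G_k) = (6^{k+1} − 1)/5.

Base case: N(G_0) = 1, and (6^{0+1} − 1)/5 = 1.
Assume N(G_m) = (6^{m+1} − 1)/5.
Then N(G_{m+1}) = 1 + 6N(G_m) = 1 + 6·(6^{m+1} − 1)/5 = 1 + (6^{m+2} − 6)/5 = (5 + 6^{m+2} − 6)/5 = (6^{m+2} − 1)/5.
This completes the inductive step, so N(G_k) = (6^{k+1} − 1)/5 for all k ≥ 0.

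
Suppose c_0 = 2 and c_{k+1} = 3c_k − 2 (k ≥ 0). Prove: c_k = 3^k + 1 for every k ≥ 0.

Base case: c_0 = 2, and 3^0 + 1 = 1 + 1 = 2.
Assume c_j = 3^j + 1 for some j ≥ 0.
Then c_{j+1} = 3c_j − 2 = 3·(3^j + 1) − 2 = 3^{j+1} + 3 − 2 = 3^{j+1} + 1.
So the formula holds for j+1, and by induction c_k = 3^k + 1 for all k ≥ 0.

c_k = 3^k + 1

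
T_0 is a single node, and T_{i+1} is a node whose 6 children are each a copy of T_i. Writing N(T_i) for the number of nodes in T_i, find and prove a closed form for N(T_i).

Claim: N(T_i) = (6^{i+1} − 1)/5.

Base case: N(T_0) = 1, and (6^{0+1} − 1)/5 = 1.
Assume N(T_k) = (6^{k+1} − 1)/5.
Then N(T_{k+1}) = 1 + 6N(T_k) = 1 + 6·(6^{k+1} − 1)/5 = 1 + (6^{k+2} − 6)/5 = (5 + 6^{k+2} − 6)/5 = (6^{k+2} − 1)/5.
So the formula holds for k+1, and by induction N(T_i) = (6^{i+1} − 1)/5 for all i ≥ 0.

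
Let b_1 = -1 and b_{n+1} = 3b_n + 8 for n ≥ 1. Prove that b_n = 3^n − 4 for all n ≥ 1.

Base case: b_1 = -1, and 3^1 − 4 = 3 − 4 = -1.
Assume b_m = 3^m − 4 for some m ≥ 1.
Then b_{m+1} = 3b_m + 8 = 3·(3^m − 4) + 8 = 3^{m+1} − 12 + 8 = 3^{m+1} − 4.
Hence b_n = 3^n − 4 for every n ≥ 1, by induction.

b_n = 3^n − 4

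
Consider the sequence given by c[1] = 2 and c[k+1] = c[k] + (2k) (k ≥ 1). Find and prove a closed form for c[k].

Claim: c[k] = k^2 − k + 2.

Base case: c[1] = 2, and 1^2 − 1 + 2 = 2.
Assume c[r] = r^2 − r + 2.
Then c[r+1] = c[r] + (2r) = (r^2 − r + 2) + (2r) = r^2 + r + 2,
and (r+1)^2 − (r+1) + 2 = r^2 + r + 2.
By induction, c[k] = k^2 − k + 2 for all k ≥ 1.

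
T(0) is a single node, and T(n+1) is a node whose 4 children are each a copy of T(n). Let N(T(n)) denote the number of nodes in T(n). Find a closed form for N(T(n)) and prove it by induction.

Claim: N(T(n)) = (4^{n+1} − 1)/3.

Base case: N(T(0)) = 1, and (4^{0+1} − 1)/3 = 1.
Assume N(T(r)) = (4^{r+1} − 1)/3.
Then N(T(r+1)) = 1 + 4N(T(r)) = 1 + 4·(4^{r+1} − 1)/3 = 1 + (4^{r+2} − 4)/3 = (3 + 4^{r+2} − 4)/3 = (4^{r+2} − 1)/3.
Hence N(T(n)) = (4^{n+1} − 1)/3 for every n ≥ 0, by induction.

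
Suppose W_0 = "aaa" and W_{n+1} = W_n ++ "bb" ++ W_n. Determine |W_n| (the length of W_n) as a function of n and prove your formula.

Claim: |W_n| = 5·2^n − 2.

Base case: |W_0| = 3, and 5·2^0 − 2 = 3.
Assume |W_r| = 5·2^r − 2.
Then |W_{r+1}| = |W_r| + 2 + |W_r| = 2|W_r| + 2 = 2(5·2^r − 2) + 2 = 5·2^{r+1} − 4 + 2 = 5·2^{r+1} − 2.
So the formula holds for r+1, and by induction |W_n| = 5·2^n − 2 for all n ≥ 0.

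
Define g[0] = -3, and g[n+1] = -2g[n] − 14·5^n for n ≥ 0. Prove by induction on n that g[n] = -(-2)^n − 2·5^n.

Base case: g[0] = -3, and -(-2)^0 − 2·5^0 = -1 − 2 = -3.
Assume g[m] = -(-2)^m − 2·5^m for some m ≥ 0.
Then g[m+1] = -2g[m] − 14·5^m = -2·(-(-2)^m − 2·5^m) − 14·5^m = -(-2)^{m+1} + 4·5^m − 14·5^m = -(-2)^{m+1} − 10·5^m = -(-2)^{m+1} − 2·5^{m+1}.
Hence g[n] = -(-2)^n − 2·5^n for every n ≥ 0, by induction.

g[n] = -(-2)^n − 2·5^n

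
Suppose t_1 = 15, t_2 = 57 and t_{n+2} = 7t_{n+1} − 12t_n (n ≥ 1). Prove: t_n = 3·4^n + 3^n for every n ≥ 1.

Base cases: t_1 = 15 and 3·4^1 + 3^1 = 15; t_2 = 57 and 3·4^2 + 3^2 = 57.
Assume t_j = 3·4^j + 3^j for all 1 ≤ j ≤ r, where r ≥ 2.
Then t_{r+1} = 7t_r − 12t_{r−1} = 7·(3·4^r + 3^r) − 12·(3·4^{r−1} + 3^{r−1}) = 3·(7·4 − 12)4^{r−1} + (7·3 − 12)3^{r−1} = 48·4^{r−1} + 9·3^{r−1} = 3·4^{r+1} + 3^{r+1}.
This completes the inductive step, so t_n = 3·4^n + 3^n for all n ≥ 1.

t_n = 3·4^n + 3^n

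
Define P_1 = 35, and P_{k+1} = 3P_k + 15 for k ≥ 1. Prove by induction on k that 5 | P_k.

Base case: P_1 = 35 = 5·7, so 5 | P_1.
Assume 5 | P_j, so P_j = 5t for some integer t.
Then P_{j+1} = 3P_j + 15 = 3·(5t) + 15 = 5(3t + 3), so 5 | P_{j+1}.
By induction, 5 | P_k for all k ≥ 1.

5 | P_k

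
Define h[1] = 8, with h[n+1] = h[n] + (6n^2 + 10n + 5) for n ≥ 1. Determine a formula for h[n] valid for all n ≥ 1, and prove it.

Claim: h[n] = 2n^3 + 2n^2 + n + 3.

Base case: h[1] = 8, and 2·1^3 + 2·1^2 + 1 + 3 = 8.
Assume h[r] = 2r^3 + 2r^2 + r + 3.
Then h[r+1] = h[r] + (6r^2 + 10r + 5) = (2r^3 + 2r^2 + r + 3) + (6r^2 + 10r + 5) = 2r^3 + 8r^2 + 11r + 8,
and 2·(r+1)^3 + 2·(r+1)^2 + (r+1) + 3 = 2r^3 + 8r^2 + 11r + 8.
Hence h[n] = 2n^3 + 2n^2 + n + 3 for every n ≥ 1, by induction.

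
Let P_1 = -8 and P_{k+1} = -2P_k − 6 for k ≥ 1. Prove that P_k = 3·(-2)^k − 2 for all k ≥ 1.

Base case: P_1 = -8, and 3·(-2)^1 − 2 = -6 − 2 = -8.
Assume P_j = 3·(-2)^j − 2 for some j ≥ 1.
Then P_{j+1} = -2P_j − 6 = -2·(3·(-2)^j − 2) − 6 = -6·(-2)^j + 4 − 6 = 3·(-2)^{j+1} − 2.
Hence P_k = 3·(-2)^k − 2 for every k ≥ 1, by induction.

P_k = 3·(-2)^k − 2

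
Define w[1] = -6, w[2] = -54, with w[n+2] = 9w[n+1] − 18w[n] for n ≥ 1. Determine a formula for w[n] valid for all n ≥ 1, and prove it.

Claim: w[n] = 2·3^n − 2·6^n.

Base cases: w[1] = -6 and 2·3^1 − 2·6^1 = -6; w[2] = -54 and 2·3^2 − 2·6^2 = -54.
Assume w[j] = 2·3^j − 2·6^j for all 1 ≤ j ≤ k, where k ≥ 2.
Then w[k+1] = 9w[k] − 18w[k−1] = 9·(2·3^k − 2·6^k) − 18·(2·3^{k−1} − 2·6^{k−1}) = 2·(9·3 − 18)3^{k−1} − 2·(9·6 − 18)6^{k−1} = 18·3^{k−1} − 72·6^{k−1} = 2·3^{k+1} − 2·6^{k+1}.
Hence w[n] = 2·3^n − 2·6^n for every n ≥ 1, by strong induction.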